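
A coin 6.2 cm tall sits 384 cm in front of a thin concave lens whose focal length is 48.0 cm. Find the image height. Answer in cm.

For a concave lens, f = -48.0 cm.
1/d_i = 1/f − 1/d_o = 1/(-48.00) − 1/(384) = -0.02344, so d_i = -42.67 cm.
m = −d_i/d_o = +0.1111.
|h_i| = |m|·h_o = 0.1111 × 6.2 = 0.689 cm. The image is virtual, upright and reduced, on the same side as the object.

0.689 cm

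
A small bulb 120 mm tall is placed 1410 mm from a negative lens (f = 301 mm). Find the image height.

For a negative lens, f = -301 mm.
1/d_i = 1/f − 1/d_o = 1/(-301.0) − 1/(1410) = -0.004031, so d_i = -248.0 mm.
m = −d_i/d_o = +0.1759.
|h_i| = |m|·h_o = 0.1759 × 120 = 21.1 mm. The image is virtual, upright and reduced, on the same side as the object.

21.1 mm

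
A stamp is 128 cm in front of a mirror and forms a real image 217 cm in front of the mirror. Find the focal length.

Real image ⇒ d_i = +217 cm.
1/f = 1/d_o + 1/d_i = 1/(128) + 1/(217) = 0.01242, so f = 80.5 cm.
Since f is positive, the mirror is concave.

f = 80.5 cm (concave)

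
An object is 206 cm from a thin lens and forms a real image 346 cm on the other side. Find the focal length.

Real image ⇒ d_i = +346 cm.
1/f = 1/d_o + 1/d_i = 1/(206) + 1/(346) = 0.007745, so f = 129 cm.
Since f is positive, the thin lens is converging.

f = 129 cm (converging)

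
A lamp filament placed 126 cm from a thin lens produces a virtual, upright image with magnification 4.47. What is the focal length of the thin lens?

f = 162 cm (converging)

m = −d_i/d_o ⇒ d_i = −m·d_o = −(+4.47)·(126) = -563.2 cm.
1/f = 1/d_o + 1/d_i = 1/(126) + 1/(-563.2) = 0.006161, so f = 162 cm.
Since f is positive, the thin lens is converging.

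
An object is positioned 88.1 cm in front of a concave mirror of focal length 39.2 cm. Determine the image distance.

70.6 cm

Mirror equation: 1/q = 1/f − 1/p = 1/(39.20) − 1/(88.1) = 0.02551 − 0.01135 = 0.01416, so q = 70.6 cm.
The image is real, inverted and reduced, in front of the mirror.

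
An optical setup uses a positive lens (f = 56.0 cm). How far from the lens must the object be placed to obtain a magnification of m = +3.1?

m = −d_i/d_o ⇒ d_i = −m·d_o.
1/f = 1/d_o + 1/d_i = 1/d_o − 1/(m·d_o) = (1 − 1/m)/d_o, so d_o = f(1 − 1/m) = (56.00)(1 − 1/(+3.1)) = 37.9 cm.

37.9 cm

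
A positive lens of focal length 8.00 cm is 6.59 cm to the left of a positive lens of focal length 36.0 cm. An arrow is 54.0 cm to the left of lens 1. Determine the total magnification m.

m = -0.161

Lens 1: 1/d_i1 = 1/(8.00) − 1/(54.0) = 0.1065, so d_i1 = 9.391 cm; m₁ = −d_i1/d_o1 = -0.1739.
d_o2 = 6.59 − (9.391) = -2.801 cm (virtual object).
Lens 2: 1/d_i2 = 1/(36.0) − 1/(-2.801) = 0.3848, so d_i2 = 2.599 cm; m₂ = −d_i2/d_o2 = +0.9278.
m = m₁·m₂ = (-0.1739)(+0.9278) = -0.161.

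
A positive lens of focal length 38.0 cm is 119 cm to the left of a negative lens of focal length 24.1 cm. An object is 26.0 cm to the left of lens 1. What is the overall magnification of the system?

m = +0.339

Lens 1: 1/d_i1 = 1/(38.0) − 1/(26.0) = -0.01215, so d_i1 = -82.33 cm; m₁ = −d_i1/d_o1 = +3.167.
d_o2 = 119 − (-82.33) = 201.3 cm.
f₂ = −24.1 cm (diverging).
Lens 2: 1/d_i2 = 1/(-24.1) − 1/(201.3) = -0.04646, so d_i2 = -21.52 cm; m₂ = −d_i2/d_o2 = +0.1069.
m = m₁·m₂ = (+3.167)(+0.1069) = +0.339.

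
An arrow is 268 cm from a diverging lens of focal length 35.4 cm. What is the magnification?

m = +0.117

For a diverging lens, f = -35.4 cm.
1/d_i = 1/f − 1/d_o = 1/(-35.40) − 1/(268) = -0.03198, so d_i = -31.27 cm.
m = −d_i/d_o = −(-31.27)/(268) = +0.117.
The image is virtual, upright and reduced, on the same side as the object.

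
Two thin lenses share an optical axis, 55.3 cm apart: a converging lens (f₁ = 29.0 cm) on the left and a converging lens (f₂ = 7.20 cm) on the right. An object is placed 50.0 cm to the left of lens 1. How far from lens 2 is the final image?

4.73 cm

Lens 1: 1/d_i1 = 1/f₁ − 1/d_o1 = 1/(29.0) − 1/(50.0) = 0.01448, so d_i1 = 69.05 cm.
The intermediate image is 69.05 cm to the right of lens 1, which lies 13.75 cm to the right of lens 2 — a virtual object — so d_o2 = −13.75 cm.
Lens 2: 1/d_i2 = 1/f₂ − 1/d_o2 = 1/(7.20) − 1/(-13.75) = 0.2116, so d_i2 = 4.73 cm.
The final image is real, 4.73 cm to the right of lens 2 (overall magnification ≈ -0.47).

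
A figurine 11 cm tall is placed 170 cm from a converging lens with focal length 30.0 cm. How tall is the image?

1/d_i = 1/f − 1/d_o = 1/(30.00) − 1/(170) = 0.02745, so d_i = 36.43 cm.
m = −d_i/d_o = -0.2143.
|h_i| = |m|·h_o = 0.2143 × 11 = 2.36 cm. The image is real, inverted and reduced, on the far side of the lens.

2.36 cm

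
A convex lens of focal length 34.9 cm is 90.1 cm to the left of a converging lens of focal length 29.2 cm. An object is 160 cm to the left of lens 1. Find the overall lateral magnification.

m = +0.501

Lens 1: 1/d_i1 = 1/(34.9) − 1/(160) = 0.02240, so d_i1 = 44.64 cm; m₁ = −d_i1/d_o1 = -0.2790.
d_o2 = 90.1 − (44.64) = 45.46 cm.
Lens 2: 1/d_i2 = 1/(29.2) − 1/(45.46) = 0.01225, so d_i2 = 81.64 cm; m₂ = −d_i2/d_o2 = -1.796.
m = m₁·m₂ = (-0.2790)(-1.796) = +0.501.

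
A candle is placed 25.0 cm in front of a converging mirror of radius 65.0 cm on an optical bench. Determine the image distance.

f = R/2 = 65.0/2 = 32.50 cm.
Mirror equation: 1/v = 1/f − 1/u = 1/(32.50) − 1/(25.0) = 0.03077 − 0.04000 = -0.009231, so v = -108 cm.
The image is virtual, upright and enlarged, behind the mirror.

108 cm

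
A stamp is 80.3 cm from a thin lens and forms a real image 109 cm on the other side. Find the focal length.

f = 46.2 cm (converging)

Real image ⇒ d_i = +109 cm.
1/f = 1/d_o + 1/d_i = 1/(80.3) + 1/(109) = 0.02163, so f = 46.2 cm.
Since f is positive, the thin lens is converging.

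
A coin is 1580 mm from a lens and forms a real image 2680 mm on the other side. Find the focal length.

f = 994 mm (converging)

Real image ⇒ d_i = +2680 mm.
1/f = 1/d_o + 1/d_i = 1/(1580) + 1/(2680) = 0.001006, so f = 994 mm.
Since f is positive, the lens is converging.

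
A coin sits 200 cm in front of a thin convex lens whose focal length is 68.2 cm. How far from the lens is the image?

103 cm

Lens equation: 1/s_i = 1/f − 1/s_o = 1/(68.20) − 1/(200) = 0.01466 − 0.005000 = 0.009663, so s_i = 103 cm.
The image is real, inverted and reduced, on the far side of the lens.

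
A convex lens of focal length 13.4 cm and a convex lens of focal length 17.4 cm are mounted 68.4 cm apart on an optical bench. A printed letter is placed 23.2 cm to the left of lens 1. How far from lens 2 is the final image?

33.1 cm

Lens 1: 1/d_i1 = 1/f₁ − 1/d_o1 = 1/(13.4) − 1/(23.2) = 0.03152, so d_i1 = 31.72 cm.
The intermediate image is 31.72 cm to the right of lens 1, which is 68.4 − (31.72) = 36.68 cm to the left of lens 2, so d_o2 = +36.68 cm.
Lens 2: 1/d_i2 = 1/f₂ − 1/d_o2 = 1/(17.4) − 1/(36.68) = 0.03021, so d_i2 = 33.1 cm.
The final image is real, 33.1 cm to the right of lens 2 (overall magnification ≈ 1.2).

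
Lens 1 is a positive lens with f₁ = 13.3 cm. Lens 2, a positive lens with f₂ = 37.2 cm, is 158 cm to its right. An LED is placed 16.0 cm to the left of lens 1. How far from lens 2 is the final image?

70.2 cm

Lens 1: 1/d_i1 = 1/f₁ − 1/d_o1 = 1/(13.3) − 1/(16.0) = 0.01269, so d_i1 = 78.81 cm.
The intermediate image is 78.81 cm to the right of lens 1, which is 158 − (78.81) = 79.19 cm to the left of lens 2, so d_o2 = +79.19 cm.
Lens 2: 1/d_i2 = 1/f₂ − 1/d_o2 = 1/(37.2) − 1/(79.19) = 0.01425, so d_i2 = 70.2 cm.
The final image is real, 70.2 cm to the right of lens 2 (overall magnification ≈ 4.4).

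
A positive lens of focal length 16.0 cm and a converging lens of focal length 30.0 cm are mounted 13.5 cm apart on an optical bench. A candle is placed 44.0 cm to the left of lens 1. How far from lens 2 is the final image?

Lens 1: 1/d_i1 = 1/f₁ − 1/d_o1 = 1/(16.0) − 1/(44.0) = 0.03977, so d_i1 = 25.14 cm.
The intermediate image is 25.14 cm to the right of lens 1, which lies 11.64 cm to the right of lens 2 — a virtual object — so d_o2 = −11.64 cm.
Lens 2: 1/d_i2 = 1/f₂ − 1/d_o2 = 1/(30.0) − 1/(-11.64) = 0.1192, so d_i2 = 8.39 cm.
The final image is real, 8.39 cm to the right of lens 2 (overall magnification ≈ -0.41).

8.39 cm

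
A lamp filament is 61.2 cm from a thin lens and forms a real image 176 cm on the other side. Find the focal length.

Real image ⇒ d_i = +176 cm.
1/f = 1/d_o + 1/d_i = 1/(61.2) + 1/(176) = 0.02202, so f = 45.4 cm.
Since f is positive, the thin lens is converging.

f = 45.4 cm (converging)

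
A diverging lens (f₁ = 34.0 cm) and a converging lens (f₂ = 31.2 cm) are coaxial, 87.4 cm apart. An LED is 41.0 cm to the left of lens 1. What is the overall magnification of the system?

f₁ = −34.0 cm (diverging).
Lens 1: 1/d_i1 = 1/(-34.0) − 1/(41.0) = -0.05380, so d_i1 = -18.59 cm; m₁ = −d_i1/d_o1 = +0.4534.
d_o2 = 87.4 − (-18.59) = 106.0 cm.
Lens 2: 1/d_i2 = 1/(31.2) − 1/(106.0) = 0.02262, so d_i2 = 44.21 cm; m₂ = −d_i2/d_o2 = -0.4171.
m = m₁·m₂ = (+0.4534)(-0.4171) = -0.189.

m = -0.189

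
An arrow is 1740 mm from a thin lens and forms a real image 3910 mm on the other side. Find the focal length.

f = 1200 mm (converging)

Real image ⇒ d_i = +3910 mm.
1/f = 1/d_o + 1/d_i = 1/(1740) + 1/(3910) = 0.0008305, so f = 1200 mm.
Since f is positive, the thin lens is converging.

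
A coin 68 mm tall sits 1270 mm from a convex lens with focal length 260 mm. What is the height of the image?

17.5 mm

1/d_i = 1/f − 1/d_o = 1/(260.0) − 1/(1270) = 0.003059, so d_i = 326.9 mm.
m = −d_i/d_o = -0.2574.
|h_i| = |m|·h_o = 0.2574 × 68 = 17.5 mm. The image is real, inverted and reduced, on the far side of the lens.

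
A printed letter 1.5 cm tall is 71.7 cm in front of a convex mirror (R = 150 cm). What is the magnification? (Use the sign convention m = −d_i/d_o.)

f = R/2 = 150/2 = 75.00 cm; for a convex mirror, f = -75.00 cm.
1/d_i = 1/f − 1/d_o = 1/(-75.00) − 1/(71.7) = -0.02728, so d_i = -36.66 cm.
m = −d_i/d_o = −(-36.66)/(71.7) = +0.511.
The image is virtual, upright and reduced, behind the mirror.

m = +0.511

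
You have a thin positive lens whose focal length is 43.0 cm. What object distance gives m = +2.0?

21.5 cm

m = −d_i/d_o ⇒ d_i = −m·d_o.
1/f = 1/d_o + 1/d_i = 1/d_o − 1/(m·d_o) = (1 − 1/m)/d_o, so d_o = f(1 − 1/m) = (43.00)(1 − 1/(+2.0)) = 21.5 cm.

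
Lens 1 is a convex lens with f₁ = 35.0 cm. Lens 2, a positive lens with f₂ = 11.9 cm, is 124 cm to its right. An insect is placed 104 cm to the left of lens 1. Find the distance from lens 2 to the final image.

Lens 1: 1/d_i1 = 1/f₁ − 1/d_o1 = 1/(35.0) − 1/(104) = 0.01896, so d_i1 = 52.75 cm.
The intermediate image is 52.75 cm to the right of lens 1, which is 124 − (52.75) = 71.25 cm to the left of lens 2, so d_o2 = +71.25 cm.
Lens 2: 1/d_i2 = 1/f₂ − 1/d_o2 = 1/(11.9) − 1/(71.25) = 0.07000, so d_i2 = 14.3 cm.
The final image is real, 14.3 cm to the right of lens 2 (overall magnification ≈ 0.10).

14.3 cm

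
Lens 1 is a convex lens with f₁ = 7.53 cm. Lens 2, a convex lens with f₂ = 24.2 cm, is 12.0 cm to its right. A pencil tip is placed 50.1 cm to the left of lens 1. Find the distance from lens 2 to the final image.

3.61 cm

Lens 1: 1/d_i1 = 1/f₁ − 1/d_o1 = 1/(7.53) − 1/(50.1) = 0.1128, so d_i1 = 8.862 cm.
The intermediate image is 8.862 cm to the right of lens 1, which is 12.0 − (8.862) = 3.138 cm to the left of lens 2, so d_o2 = +3.138 cm.
Lens 2: 1/d_i2 = 1/f₂ − 1/d_o2 = 1/(24.2) − 1/(3.138) = -0.2774, so d_i2 = -3.61 cm.
The final image is virtual, 3.61 cm to the left of lens 2 (overall magnification ≈ -0.20).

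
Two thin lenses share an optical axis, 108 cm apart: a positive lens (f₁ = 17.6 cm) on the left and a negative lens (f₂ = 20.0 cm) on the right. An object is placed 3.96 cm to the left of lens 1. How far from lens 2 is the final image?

Lens 1: 1/d_i1 = 1/f₁ − 1/d_o1 = 1/(17.6) − 1/(3.96) = -0.1957, so d_i1 = -5.110 cm.
The intermediate image is 5.110 cm to the left of lens 1 (virtual), which is 108 − (-5.110) = 113.1 cm to the left of lens 2, so d_o2 = +113.1 cm.
Lens 2 is diverging, so f₂ = −20.0 cm.
Lens 2: 1/d_i2 = 1/f₂ − 1/d_o2 = 1/(-20.0) − 1/(113.1) = -0.05884, so d_i2 = -17.0 cm.
The final image is virtual, 17.0 cm to the left of lens 2 (overall magnification ≈ 0.19).

17.0 cm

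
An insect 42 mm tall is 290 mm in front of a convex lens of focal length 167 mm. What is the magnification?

1/d_i = 1/f − 1/d_o = 1/(167.0) − 1/(290) = 0.002540, so d_i = 393.7 mm.
m = −d_i/d_o = −(393.7)/(290) = -1.36.
The image is real, inverted and enlarged, on the far side of the lens.

m = -1.36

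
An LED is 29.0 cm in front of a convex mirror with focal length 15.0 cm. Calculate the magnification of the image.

m = +0.341

For a convex mirror, f = -15.0 cm.
1/d_i = 1/f − 1/d_o = 1/(-15.00) − 1/(29.0) = -0.1011, so d_i = -9.886 cm.
m = −d_i/d_o = −(-9.886)/(29.0) = +0.341.
The image is virtual, upright and reduced, behind the mirror.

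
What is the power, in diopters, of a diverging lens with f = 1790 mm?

P = -0.559 D

For a diverging lens, f = −1790 mm.
f = -179 cm = -1.79 m.
P = 1/f = 1/(-1.79 m) = -0.559 D.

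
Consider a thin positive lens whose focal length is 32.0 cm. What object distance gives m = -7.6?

m = −d_i/d_o ⇒ d_i = −m·d_o.
1/f = 1/d_o + 1/d_i = 1/d_o − 1/(m·d_o) = (1 − 1/m)/d_o, so d_o = f(1 − 1/m) = (32.00)(1 − 1/(-7.6)) = 36.2 cm.

36.2 cm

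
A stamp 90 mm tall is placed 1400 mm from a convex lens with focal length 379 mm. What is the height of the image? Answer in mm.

1/d_i = 1/f − 1/d_o = 1/(379.0) − 1/(1400) = 0.001924, so d_i = 519.7 mm.
m = −d_i/d_o = -0.3712.
|h_i| = |m|·h_o = 0.3712 × 90 = 33.4 mm. The image is real, inverted and reduced, on the far side of the lens.

33.4 mm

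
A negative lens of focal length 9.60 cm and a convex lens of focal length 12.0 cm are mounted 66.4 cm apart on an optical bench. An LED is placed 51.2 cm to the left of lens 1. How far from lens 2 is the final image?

Lens 1 is diverging, so f₁ = −9.60 cm.
Lens 1: 1/d_i1 = 1/f₁ − 1/d_o1 = 1/(-9.60) − 1/(51.2) = -0.1237, so d_i1 = -8.084 cm.
The intermediate image is 8.084 cm to the left of lens 1 (virtual), which is 66.4 − (-8.084) = 74.48 cm to the left of lens 2, so d_o2 = +74.48 cm.
Lens 2: 1/d_i2 = 1/f₂ − 1/d_o2 = 1/(12.0) − 1/(74.48) = 0.06991, so d_i2 = 14.3 cm.
The final image is real, 14.3 cm to the right of lens 2 (overall magnification ≈ -0.030).

14.3 cm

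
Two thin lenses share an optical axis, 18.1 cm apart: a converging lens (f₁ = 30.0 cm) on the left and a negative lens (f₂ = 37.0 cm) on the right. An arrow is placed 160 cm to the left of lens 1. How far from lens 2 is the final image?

38.3 cm

Lens 1: 1/d_i1 = 1/f₁ − 1/d_o1 = 1/(30.0) − 1/(160) = 0.02708, so d_i1 = 36.92 cm.
The intermediate image is 36.92 cm to the right of lens 1, which lies 18.82 cm to the right of lens 2 — a virtual object — so d_o2 = −18.82 cm.
Lens 2 is diverging, so f₂ = −37.0 cm.
Lens 2: 1/d_i2 = 1/f₂ − 1/d_o2 = 1/(-37.0) − 1/(-18.82) = 0.02611, so d_i2 = 38.3 cm.
The final image is real, 38.3 cm to the right of lens 2 (overall magnification ≈ -0.47).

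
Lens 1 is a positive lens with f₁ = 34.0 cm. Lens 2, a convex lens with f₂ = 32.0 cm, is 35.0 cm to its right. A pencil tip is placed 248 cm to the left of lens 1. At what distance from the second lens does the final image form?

3.87 cm

Lens 1: 1/d_i1 = 1/f₁ − 1/d_o1 = 1/(34.0) − 1/(248) = 0.02538, so d_i1 = 39.40 cm.
The intermediate image is 39.40 cm to the right of lens 1, which lies 4.400 cm to the right of lens 2 — a virtual object — so d_o2 = −4.400 cm.
Lens 2: 1/d_i2 = 1/f₂ − 1/d_o2 = 1/(32.0) − 1/(-4.400) = 0.2585, so d_i2 = 3.87 cm.
The final image is real, 3.87 cm to the right of lens 2 (overall magnification ≈ -0.14).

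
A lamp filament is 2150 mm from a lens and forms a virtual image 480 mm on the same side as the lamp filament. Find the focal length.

Virtual image ⇒ d_i = −480 mm.
1/f = 1/d_o + 1/d_i = 1/(2150) + 1/(-480) = -0.001618, so f = -618 mm.
Since f is negative, the lens is diverging.

f = -618 mm (diverging)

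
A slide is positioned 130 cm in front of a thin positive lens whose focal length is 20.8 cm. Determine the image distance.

24.8 cm

Lens equation: 1/v = 1/f − 1/u = 1/(20.80) − 1/(130) = 0.04808 − 0.007692 = 0.04038, so v = 24.8 cm.
The image is real, inverted and reduced, on the far side of the lens.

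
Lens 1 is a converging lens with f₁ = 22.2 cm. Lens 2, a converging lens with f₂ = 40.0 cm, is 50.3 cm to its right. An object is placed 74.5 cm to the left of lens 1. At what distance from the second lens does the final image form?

35.0 cm

Lens 1: 1/d_i1 = 1/f₁ − 1/d_o1 = 1/(22.2) − 1/(74.5) = 0.03162, so d_i1 = 31.62 cm.
The intermediate image is 31.62 cm to the right of lens 1, which is 50.3 − (31.62) = 18.68 cm to the left of lens 2, so d_o2 = +18.68 cm.
Lens 2: 1/d_i2 = 1/f₂ − 1/d_o2 = 1/(40.0) − 1/(18.68) = -0.02853, so d_i2 = -35.0 cm.
The final image is virtual, 35.0 cm to the left of lens 2 (overall magnification ≈ -0.80).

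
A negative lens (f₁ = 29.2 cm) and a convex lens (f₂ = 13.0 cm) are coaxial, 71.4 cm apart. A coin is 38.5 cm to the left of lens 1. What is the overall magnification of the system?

m = -0.0748

f₁ = −29.2 cm (diverging).
Lens 1: 1/d_i1 = 1/(-29.2) − 1/(38.5) = -0.06022, so d_i1 = -16.61 cm; m₁ = −d_i1/d_o1 = +0.4314.
d_o2 = 71.4 − (-16.61) = 88.01 cm.
Lens 2: 1/d_i2 = 1/(13.0) − 1/(88.01) = 0.06556, so d_i2 = 15.25 cm; m₂ = −d_i2/d_o2 = -0.1733.
m = m₁·m₂ = (+0.4314)(-0.1733) = -0.0748.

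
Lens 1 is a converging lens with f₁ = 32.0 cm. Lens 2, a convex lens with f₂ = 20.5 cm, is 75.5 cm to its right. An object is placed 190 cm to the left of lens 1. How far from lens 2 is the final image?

45.9 cm

Lens 1: 1/d_i1 = 1/f₁ − 1/d_o1 = 1/(32.0) − 1/(190) = 0.02599, so d_i1 = 38.48 cm.
The intermediate image is 38.48 cm to the right of lens 1, which is 75.5 − (38.48) = 37.02 cm to the left of lens 2, so d_o2 = +37.02 cm.
Lens 2: 1/d_i2 = 1/f₂ − 1/d_o2 = 1/(20.5) − 1/(37.02) = 0.02177, so d_i2 = 45.9 cm.
The final image is real, 45.9 cm to the right of lens 2 (overall magnification ≈ 0.25).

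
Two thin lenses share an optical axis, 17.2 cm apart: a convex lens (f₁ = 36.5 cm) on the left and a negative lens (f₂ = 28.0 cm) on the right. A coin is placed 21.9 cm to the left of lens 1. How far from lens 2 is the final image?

Lens 1: 1/d_i1 = 1/f₁ − 1/d_o1 = 1/(36.5) − 1/(21.9) = -0.01826, so d_i1 = -54.75 cm.
The intermediate image is 54.75 cm to the left of lens 1 (virtual), which is 17.2 − (-54.75) = 71.95 cm to the left of lens 2, so d_o2 = +71.95 cm.
Lens 2 is diverging, so f₂ = −28.0 cm.
Lens 2: 1/d_i2 = 1/f₂ − 1/d_o2 = 1/(-28.0) − 1/(71.95) = -0.04961, so d_i2 = -20.2 cm.
The final image is virtual, 20.2 cm to the left of lens 2 (overall magnification ≈ 0.70).

20.2 cm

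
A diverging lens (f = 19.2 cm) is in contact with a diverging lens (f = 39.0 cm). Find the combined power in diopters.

P = -7.77 D

P₁ = 1/f₁ = 1/(-0.192 m) = -5.208 D; P₂ = 1/f₂ = 1/(-0.390 m) = -2.564 D.
For thin lenses in contact, P = P₁ + P₂ = (-5.208) + (-2.564) = -7.77 D.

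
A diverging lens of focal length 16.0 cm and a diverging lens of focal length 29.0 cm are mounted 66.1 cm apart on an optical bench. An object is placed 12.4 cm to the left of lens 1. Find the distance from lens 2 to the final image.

Lens 1 is diverging, so f₁ = −16.0 cm.
Lens 1: 1/d_i1 = 1/f₁ − 1/d_o1 = 1/(-16.0) − 1/(12.4) = -0.1431, so d_i1 = -6.986 cm.
The intermediate image is 6.986 cm to the left of lens 1 (virtual), which is 66.1 − (-6.986) = 73.09 cm to the left of lens 2, so d_o2 = +73.09 cm.
Lens 2 is diverging, so f₂ = −29.0 cm.
Lens 2: 1/d_i2 = 1/f₂ − 1/d_o2 = 1/(-29.0) − 1/(73.09) = -0.04816, so d_i2 = -20.8 cm.
The final image is virtual, 20.8 cm to the left of lens 2 (overall magnification ≈ 0.16).

20.8 cm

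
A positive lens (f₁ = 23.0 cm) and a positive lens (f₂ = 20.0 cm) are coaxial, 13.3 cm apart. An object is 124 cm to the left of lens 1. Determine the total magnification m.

Lens 1: 1/d_i1 = 1/(23.0) − 1/(124) = 0.03541, so d_i1 = 28.24 cm; m₁ = −d_i1/d_o1 = -0.2277.
d_o2 = 13.3 − (28.24) = -14.94 cm (virtual object).
Lens 2: 1/d_i2 = 1/(20.0) − 1/(-14.94) = 0.1169, so d_i2 = 8.552 cm; m₂ = −d_i2/d_o2 = +0.5724.
m = m₁·m₂ = (-0.2277)(+0.5724) = -0.130.

m = -0.130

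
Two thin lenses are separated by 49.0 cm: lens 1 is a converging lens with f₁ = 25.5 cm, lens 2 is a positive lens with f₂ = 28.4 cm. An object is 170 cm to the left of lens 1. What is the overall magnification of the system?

Lens 1: 1/d_i1 = 1/(25.5) − 1/(170) = 0.03333, so d_i1 = 30.00 cm; m₁ = −d_i1/d_o1 = -0.1765.
d_o2 = 49.0 − (30.00) = 19.00 cm.
Lens 2: 1/d_i2 = 1/(28.4) − 1/(19.00) = -0.01742, so d_i2 = -57.40 cm; m₂ = −d_i2/d_o2 = +3.021.
m = m₁·m₂ = (-0.1765)(+3.021) = -0.533.

m = -0.533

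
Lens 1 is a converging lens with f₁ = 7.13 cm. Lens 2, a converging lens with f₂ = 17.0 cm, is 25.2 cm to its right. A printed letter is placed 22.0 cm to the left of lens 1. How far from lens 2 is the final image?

106 cm

Lens 1: 1/d_i1 = 1/f₁ − 1/d_o1 = 1/(7.13) − 1/(22.0) = 0.09480, so d_i1 = 10.55 cm.
The intermediate image is 10.55 cm to the right of lens 1, which is 25.2 − (10.55) = 14.65 cm to the left of lens 2, so d_o2 = +14.65 cm.
Lens 2: 1/d_i2 = 1/f₂ − 1/d_o2 = 1/(17.0) − 1/(14.65) = -0.009436, so d_i2 = -106 cm.
The final image is virtual, 106 cm to the left of lens 2 (overall magnification ≈ -3.5).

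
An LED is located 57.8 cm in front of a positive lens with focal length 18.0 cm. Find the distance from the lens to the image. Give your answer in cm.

Thin-lens equation: 1/v = 1/f − 1/u = 1/(18.00) − 1/(57.8) = 0.05556 − 0.01730 = 0.03825, so v = 26.1 cm.
The image is real, inverted and reduced, on the far side of the lens.

26.1 cm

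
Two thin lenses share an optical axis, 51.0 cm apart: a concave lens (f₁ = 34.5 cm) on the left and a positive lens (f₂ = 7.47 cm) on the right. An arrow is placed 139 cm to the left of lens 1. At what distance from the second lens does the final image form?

Lens 1 is diverging, so f₁ = −34.5 cm.
Lens 1: 1/d_i1 = 1/f₁ − 1/d_o1 = 1/(-34.5) − 1/(139) = -0.03618, so d_i1 = -27.64 cm.
The intermediate image is 27.64 cm to the left of lens 1 (virtual), which is 51.0 − (-27.64) = 78.64 cm to the left of lens 2, so d_o2 = +78.64 cm.
Lens 2: 1/d_i2 = 1/f₂ − 1/d_o2 = 1/(7.47) − 1/(78.64) = 0.1212, so d_i2 = 8.25 cm.
The final image is real, 8.25 cm to the right of lens 2 (overall magnification ≈ -0.021).

8.25 cm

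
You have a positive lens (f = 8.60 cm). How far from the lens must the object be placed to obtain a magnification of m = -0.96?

17.6 cm

m = −d_i/d_o ⇒ d_i = −m·d_o.
1/f = 1/d_o + 1/d_i = 1/d_o − 1/(m·d_o) = (1 − 1/m)/d_o, so d_o = f(1 − 1/m) = (8.600)(1 − 1/(-0.96)) = 17.6 cm.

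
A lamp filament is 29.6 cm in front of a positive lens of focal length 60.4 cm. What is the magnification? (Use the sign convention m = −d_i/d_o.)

1/d_i = 1/f − 1/d_o = 1/(60.40) − 1/(29.6) = -0.01723, so d_i = -58.05 cm.
m = −d_i/d_o = −(-58.05)/(29.6) = +1.96.
The image is virtual, upright and enlarged, on the same side as the object.

m = +1.96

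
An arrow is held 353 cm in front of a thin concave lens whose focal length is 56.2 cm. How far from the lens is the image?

48.5 cm

For a concave lens, f = -56.2 cm.
Thin-lens equation: 1/v = 1/f − 1/u = 1/(-56.20) − 1/(353) = -0.01779 − 0.002833 = -0.02063, so v = -48.5 cm.
The image is virtual, upright and reduced, on the same side as the object.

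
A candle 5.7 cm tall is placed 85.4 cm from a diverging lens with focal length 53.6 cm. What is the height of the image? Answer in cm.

For a diverging lens, f = -53.6 cm.
1/d_i = 1/f − 1/d_o = 1/(-53.60) − 1/(85.4) = -0.03037, so d_i = -32.93 cm.
m = −d_i/d_o = +0.3856.
|h_i| = |m|·h_o = 0.3856 × 5.7 = 2.20 cm. The image is virtual, upright and reduced, on the same side as the object.

2.20 cm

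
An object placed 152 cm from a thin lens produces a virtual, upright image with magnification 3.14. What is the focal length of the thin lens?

m = −d_i/d_o ⇒ d_i = −m·d_o = −(+3.14)·(152) = -477.3 cm.
1/f = 1/d_o + 1/d_i = 1/(152) + 1/(-477.3) = 0.004484, so f = 223 cm.
Since f is positive, the thin lens is converging.

f = 223 cm (converging)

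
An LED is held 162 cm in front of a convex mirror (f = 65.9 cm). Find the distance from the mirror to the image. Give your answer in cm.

46.8 cm

For a convex mirror, f = -65.9 cm.
Mirror equation: 1/q = 1/f − 1/p = 1/(-65.90) − 1/(162) = -0.01517 − 0.006173 = -0.02135, so q = -46.8 cm.
The image is virtual, upright and reduced, behind the mirror.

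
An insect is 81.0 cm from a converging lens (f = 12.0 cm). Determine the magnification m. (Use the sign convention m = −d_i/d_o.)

m = -0.174

1/d_i = 1/f − 1/d_o = 1/(12.00) − 1/(81.0) = 0.07099, so d_i = 14.09 cm.
m = −d_i/d_o = −(14.09)/(81.0) = -0.174.
The image is real, inverted and reduced, on the far side of the lens.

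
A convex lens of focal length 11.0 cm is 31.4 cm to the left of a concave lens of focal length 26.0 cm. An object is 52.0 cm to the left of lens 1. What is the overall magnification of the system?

Lens 1: 1/d_i1 = 1/(11.0) − 1/(52.0) = 0.07168, so d_i1 = 13.95 cm; m₁ = −d_i1/d_o1 = -0.2683.
d_o2 = 31.4 − (13.95) = 17.45 cm.
f₂ = −26.0 cm (diverging).
Lens 2: 1/d_i2 = 1/(-26.0) − 1/(17.45) = -0.09577, so d_i2 = -10.44 cm; m₂ = −d_i2/d_o2 = +0.5984.
m = m₁·m₂ = (-0.2683)(+0.5984) = -0.161.

m = -0.161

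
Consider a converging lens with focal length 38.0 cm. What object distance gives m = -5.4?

45.0 cm

m = −d_i/d_o ⇒ d_i = −m·d_o.
1/f = 1/d_o + 1/d_i = 1/d_o − 1/(m·d_o) = (1 − 1/m)/d_o, so d_o = f(1 − 1/m) = (38.00)(1 − 1/(-5.4)) = 45.0 cm.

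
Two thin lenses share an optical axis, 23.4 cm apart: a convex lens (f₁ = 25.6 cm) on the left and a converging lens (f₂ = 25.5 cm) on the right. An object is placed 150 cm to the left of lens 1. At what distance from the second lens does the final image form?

Lens 1: 1/d_i1 = 1/f₁ − 1/d_o1 = 1/(25.6) − 1/(150) = 0.03240, so d_i1 = 30.87 cm.
The intermediate image is 30.87 cm to the right of lens 1, which lies 7.470 cm to the right of lens 2 — a virtual object — so d_o2 = −7.470 cm.
Lens 2: 1/d_i2 = 1/f₂ − 1/d_o2 = 1/(25.5) − 1/(-7.470) = 0.1731, so d_i2 = 5.78 cm.
The final image is real, 5.78 cm to the right of lens 2 (overall magnification ≈ -0.16).

5.78 cm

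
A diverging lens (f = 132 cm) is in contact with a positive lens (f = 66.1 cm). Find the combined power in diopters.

P = +0.755 D

P₁ = 1/f₁ = 1/(-1.32 m) = -0.7576 D; P₂ = 1/f₂ = 1/(0.661 m) = +1.513 D.
For thin lenses in contact, P = P₁ + P₂ = (-0.7576) + (+1.513) = +0.755 D.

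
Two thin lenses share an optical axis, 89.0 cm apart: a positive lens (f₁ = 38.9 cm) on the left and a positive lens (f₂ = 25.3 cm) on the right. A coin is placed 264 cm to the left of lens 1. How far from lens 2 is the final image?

60.7 cm

Lens 1: 1/d_i1 = 1/f₁ − 1/d_o1 = 1/(38.9) − 1/(264) = 0.02192, so d_i1 = 45.62 cm.
The intermediate image is 45.62 cm to the right of lens 1, which is 89.0 − (45.62) = 43.38 cm to the left of lens 2, so d_o2 = +43.38 cm.
Lens 2: 1/d_i2 = 1/f₂ − 1/d_o2 = 1/(25.3) − 1/(43.38) = 0.01647, so d_i2 = 60.7 cm.
The final image is real, 60.7 cm to the right of lens 2 (overall magnification ≈ 0.24).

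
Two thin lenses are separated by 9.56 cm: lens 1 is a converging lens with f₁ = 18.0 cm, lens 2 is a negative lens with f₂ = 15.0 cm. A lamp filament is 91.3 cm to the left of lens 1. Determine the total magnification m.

Lens 1: 1/d_i1 = 1/(18.0) − 1/(91.3) = 0.04460, so d_i1 = 22.42 cm; m₁ = −d_i1/d_o1 = -0.2456.
d_o2 = 9.56 − (22.42) = -12.86 cm (virtual object).
f₂ = −15.0 cm (diverging).
Lens 2: 1/d_i2 = 1/(-15.0) − 1/(-12.86) = 0.01109, so d_i2 = 90.14 cm; m₂ = −d_i2/d_o2 = +7.009.
m = m₁·m₂ = (-0.2456)(+7.009) = -1.72.

m = -1.72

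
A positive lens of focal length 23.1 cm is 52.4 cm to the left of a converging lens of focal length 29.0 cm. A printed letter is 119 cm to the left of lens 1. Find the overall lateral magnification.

Lens 1: 1/d_i1 = 1/(23.1) − 1/(119) = 0.03489, so d_i1 = 28.66 cm; m₁ = −d_i1/d_o1 = -0.2408.
d_o2 = 52.4 − (28.66) = 23.74 cm.
Lens 2: 1/d_i2 = 1/(29.0) − 1/(23.74) = -0.007640, so d_i2 = -130.9 cm; m₂ = −d_i2/d_o2 = +5.513.
m = m₁·m₂ = (-0.2408)(+5.513) = -1.33.

m = -1.33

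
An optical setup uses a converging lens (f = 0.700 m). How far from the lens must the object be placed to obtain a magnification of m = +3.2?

m = −d_i/d_o ⇒ d_i = −m·d_o.
1/f = 1/d_o + 1/d_i = 1/d_o − 1/(m·d_o) = (1 − 1/m)/d_o, so d_o = f(1 − 1/m) = (0.7000)(1 − 1/(+3.2)) = 0.481 m.

0.481 m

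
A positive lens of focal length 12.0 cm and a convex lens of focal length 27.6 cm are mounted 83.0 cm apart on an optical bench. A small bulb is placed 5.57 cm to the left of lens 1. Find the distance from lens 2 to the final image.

39.2 cm

Lens 1: 1/d_i1 = 1/f₁ − 1/d_o1 = 1/(12.0) − 1/(5.57) = -0.09620, so d_i1 = -10.40 cm.
The intermediate image is 10.40 cm to the left of lens 1 (virtual), which is 83.0 − (-10.40) = 93.40 cm to the left of lens 2, so d_o2 = +93.40 cm.
Lens 2: 1/d_i2 = 1/f₂ − 1/d_o2 = 1/(27.6) − 1/(93.40) = 0.02553, so d_i2 = 39.2 cm.
The final image is real, 39.2 cm to the right of lens 2 (overall magnification ≈ -0.78).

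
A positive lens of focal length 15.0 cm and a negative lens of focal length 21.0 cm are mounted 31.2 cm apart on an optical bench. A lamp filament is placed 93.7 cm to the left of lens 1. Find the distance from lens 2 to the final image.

8.16 cm

Lens 1: 1/d_i1 = 1/f₁ − 1/d_o1 = 1/(15.0) − 1/(93.7) = 0.05599, so d_i1 = 17.86 cm.
The intermediate image is 17.86 cm to the right of lens 1, which is 31.2 − (17.86) = 13.34 cm to the left of lens 2, so d_o2 = +13.34 cm.
Lens 2 is diverging, so f₂ = −21.0 cm.
Lens 2: 1/d_i2 = 1/f₂ − 1/d_o2 = 1/(-21.0) − 1/(13.34) = -0.1226, so d_i2 = -8.16 cm.
The final image is virtual, 8.16 cm to the left of lens 2 (overall magnification ≈ -0.12).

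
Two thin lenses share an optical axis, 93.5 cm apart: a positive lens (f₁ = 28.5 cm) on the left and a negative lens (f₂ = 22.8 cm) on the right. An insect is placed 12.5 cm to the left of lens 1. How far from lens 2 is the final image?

Lens 1: 1/d_i1 = 1/f₁ − 1/d_o1 = 1/(28.5) − 1/(12.5) = -0.04491, so d_i1 = -22.27 cm.
The intermediate image is 22.27 cm to the left of lens 1 (virtual), which is 93.5 − (-22.27) = 115.8 cm to the left of lens 2, so d_o2 = +115.8 cm.
Lens 2 is diverging, so f₂ = −22.8 cm.
Lens 2: 1/d_i2 = 1/f₂ − 1/d_o2 = 1/(-22.8) − 1/(115.8) = -0.05250, so d_i2 = -19.0 cm.
The final image is virtual, 19.0 cm to the left of lens 2 (overall magnification ≈ 0.29).

19.0 cm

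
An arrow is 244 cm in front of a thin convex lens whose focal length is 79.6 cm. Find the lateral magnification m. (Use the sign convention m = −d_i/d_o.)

1/d_i = 1/f − 1/d_o = 1/(79.60) − 1/(244) = 0.008464, so d_i = 118.1 cm.
m = −d_i/d_o = −(118.1)/(244) = -0.484.
The image is real, inverted and reduced, on the far side of the lens.

m = -0.484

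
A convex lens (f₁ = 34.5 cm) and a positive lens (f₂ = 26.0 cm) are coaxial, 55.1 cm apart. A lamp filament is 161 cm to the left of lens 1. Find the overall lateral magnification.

Lens 1: 1/d_i1 = 1/(34.5) − 1/(161) = 0.02277, so d_i1 = 43.91 cm; m₁ = −d_i1/d_o1 = -0.2727.
d_o2 = 55.1 − (43.91) = 11.19 cm.
Lens 2: 1/d_i2 = 1/(26.0) − 1/(11.19) = -0.05090, so d_i2 = -19.64 cm; m₂ = −d_i2/d_o2 = +1.756.
m = m₁·m₂ = (-0.2727)(+1.756) = -0.479.

m = -0.479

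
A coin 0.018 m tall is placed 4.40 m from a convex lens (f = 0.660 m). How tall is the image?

1/d_i = 1/f − 1/d_o = 1/(0.6600) − 1/(4.40) = 1.288, so d_i = 0.7765 m.
m = −d_i/d_o = -0.1765.
|h_i| = |m|·h_o = 0.1765 × 0.018 = 0.00318 m. The image is real, inverted and reduced, on the far side of the lens.

0.00318 m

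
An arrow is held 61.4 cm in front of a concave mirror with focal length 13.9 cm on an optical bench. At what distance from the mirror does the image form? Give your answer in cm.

Mirror equation: 1/s_i = 1/f − 1/s_o = 1/(13.90) − 1/(61.4) = 0.07194 − 0.01629 = 0.05566, so s_i = 18.0 cm.
The image is real, inverted and reduced, in front of the mirror.

18.0 cm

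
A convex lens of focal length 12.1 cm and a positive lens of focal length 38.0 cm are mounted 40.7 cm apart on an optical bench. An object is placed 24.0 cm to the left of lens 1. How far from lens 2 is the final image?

Lens 1: 1/d_i1 = 1/f₁ − 1/d_o1 = 1/(12.1) − 1/(24.0) = 0.04098, so d_i1 = 24.40 cm.
The intermediate image is 24.40 cm to the right of lens 1, which is 40.7 − (24.40) = 16.30 cm to the left of lens 2, so d_o2 = +16.30 cm.
Lens 2: 1/d_i2 = 1/f₂ − 1/d_o2 = 1/(38.0) − 1/(16.30) = -0.03503, so d_i2 = -28.5 cm.
The final image is virtual, 28.5 cm to the left of lens 2 (overall magnification ≈ -1.8).

28.5 cm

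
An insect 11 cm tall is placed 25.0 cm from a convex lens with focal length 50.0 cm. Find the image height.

1/d_i = 1/f − 1/d_o = 1/(50.00) − 1/(25.0) = -0.02000, so d_i = -50.00 cm.
m = −d_i/d_o = +2.000.
|h_i| = |m|·h_o = 2.000 × 11 = 22.0 cm. The image is virtual, upright and enlarged, on the same side as the object.

22.0 cm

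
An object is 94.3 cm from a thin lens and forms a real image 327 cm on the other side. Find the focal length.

Real image ⇒ d_i = +327 cm.
1/f = 1/d_o + 1/d_i = 1/(94.3) + 1/(327) = 0.01366, so f = 73.2 cm.
Since f is positive, the thin lens is converging.

f = 73.2 cm (converging)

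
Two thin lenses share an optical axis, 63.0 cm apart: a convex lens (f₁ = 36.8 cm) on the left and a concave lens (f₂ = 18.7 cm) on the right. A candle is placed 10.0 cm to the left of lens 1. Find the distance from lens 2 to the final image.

Lens 1: 1/d_i1 = 1/f₁ − 1/d_o1 = 1/(36.8) − 1/(10.0) = -0.07283, so d_i1 = -13.73 cm.
The intermediate image is 13.73 cm to the left of lens 1 (virtual), which is 63.0 − (-13.73) = 76.73 cm to the left of lens 2, so d_o2 = +76.73 cm.
Lens 2 is diverging, so f₂ = −18.7 cm.
Lens 2: 1/d_i2 = 1/f₂ − 1/d_o2 = 1/(-18.7) − 1/(76.73) = -0.06651, so d_i2 = -15.0 cm.
The final image is virtual, 15.0 cm to the left of lens 2 (overall magnification ≈ 0.27).

15.0 cm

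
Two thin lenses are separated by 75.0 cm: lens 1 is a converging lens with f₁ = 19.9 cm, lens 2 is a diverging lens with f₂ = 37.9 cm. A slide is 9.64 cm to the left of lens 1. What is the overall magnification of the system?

Lens 1: 1/d_i1 = 1/(19.9) − 1/(9.64) = -0.05348, so d_i1 = -18.70 cm; m₁ = −d_i1/d_o1 = +1.940.
d_o2 = 75.0 − (-18.70) = 93.70 cm.
f₂ = −37.9 cm (diverging).
Lens 2: 1/d_i2 = 1/(-37.9) − 1/(93.70) = -0.03706, so d_i2 = -26.99 cm; m₂ = −d_i2/d_o2 = +0.2880.
m = m₁·m₂ = (+1.940)(+0.2880) = +0.559.

m = +0.559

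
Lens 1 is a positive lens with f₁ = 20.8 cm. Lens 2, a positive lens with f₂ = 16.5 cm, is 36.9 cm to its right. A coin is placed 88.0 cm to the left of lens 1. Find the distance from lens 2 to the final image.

23.3 cm

Lens 1: 1/d_i1 = 1/f₁ − 1/d_o1 = 1/(20.8) − 1/(88.0) = 0.03671, so d_i1 = 27.24 cm.
The intermediate image is 27.24 cm to the right of lens 1, which is 36.9 − (27.24) = 9.660 cm to the left of lens 2, so d_o2 = +9.660 cm.
Lens 2: 1/d_i2 = 1/f₂ − 1/d_o2 = 1/(16.5) − 1/(9.660) = -0.04291, so d_i2 = -23.3 cm.
The final image is virtual, 23.3 cm to the left of lens 2 (overall magnification ≈ -0.75).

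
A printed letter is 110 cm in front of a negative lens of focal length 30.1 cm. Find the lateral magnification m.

For a negative lens, f = -30.1 cm.
1/d_i = 1/f − 1/d_o = 1/(-30.10) − 1/(110) = -0.04231, so d_i = -23.63 cm.
m = −d_i/d_o = −(-23.63)/(110) = +0.215.
The image is virtual, upright and reduced, on the same side as the object.

m = +0.215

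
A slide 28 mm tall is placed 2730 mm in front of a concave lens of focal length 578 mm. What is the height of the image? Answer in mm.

4.89 mm

For a concave lens, f = -578 mm.
1/d_i = 1/f − 1/d_o = 1/(-578.0) − 1/(2730) = -0.002096, so d_i = -477.0 mm.
m = −d_i/d_o = +0.1747.
|h_i| = |m|·h_o = 0.1747 × 28 = 4.89 mm. The image is virtual, upright and reduced, on the same side as the object.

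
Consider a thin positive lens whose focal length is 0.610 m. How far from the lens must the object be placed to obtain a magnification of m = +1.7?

m = −d_i/d_o ⇒ d_i = −m·d_o.
1/f = 1/d_o + 1/d_i = 1/d_o − 1/(m·d_o) = (1 − 1/m)/d_o, so d_o = f(1 − 1/m) = (0.6100)(1 − 1/(+1.7)) = 0.251 m.

0.251 m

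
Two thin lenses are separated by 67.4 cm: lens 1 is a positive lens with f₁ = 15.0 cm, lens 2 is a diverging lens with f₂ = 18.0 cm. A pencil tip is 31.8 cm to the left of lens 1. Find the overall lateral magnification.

m = -0.282

Lens 1: 1/d_i1 = 1/(15.0) − 1/(31.8) = 0.03522, so d_i1 = 28.39 cm; m₁ = −d_i1/d_o1 = -0.8928.
d_o2 = 67.4 − (28.39) = 39.01 cm.
f₂ = −18.0 cm (diverging).
Lens 2: 1/d_i2 = 1/(-18.0) − 1/(39.01) = -0.08119, so d_i2 = -12.32 cm; m₂ = −d_i2/d_o2 = +0.3157.
m = m₁·m₂ = (-0.8928)(+0.3157) = -0.282.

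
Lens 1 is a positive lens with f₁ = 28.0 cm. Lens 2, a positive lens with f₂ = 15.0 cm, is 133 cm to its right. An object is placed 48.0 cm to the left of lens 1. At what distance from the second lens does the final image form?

Lens 1: 1/d_i1 = 1/f₁ − 1/d_o1 = 1/(28.0) − 1/(48.0) = 0.01488, so d_i1 = 67.20 cm.
The intermediate image is 67.20 cm to the right of lens 1, which is 133 − (67.20) = 65.80 cm to the left of lens 2, so d_o2 = +65.80 cm.
Lens 2: 1/d_i2 = 1/f₂ − 1/d_o2 = 1/(15.0) − 1/(65.80) = 0.05147, so d_i2 = 19.4 cm.
The final image is real, 19.4 cm to the right of lens 2 (overall magnification ≈ 0.41).

19.4 cm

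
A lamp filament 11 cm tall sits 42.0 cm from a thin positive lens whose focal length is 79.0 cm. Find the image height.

23.5 cm

1/d_i = 1/f − 1/d_o = 1/(79.00) − 1/(42.0) = -0.01115, so d_i = -89.68 cm.
m = −d_i/d_o = +2.135.
|h_i| = |m|·h_o = 2.135 × 11 = 23.5 cm. The image is virtual, upright and enlarged, on the same side as the object.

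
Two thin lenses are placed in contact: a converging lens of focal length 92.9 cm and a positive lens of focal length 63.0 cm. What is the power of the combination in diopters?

P = +2.66 D

P₁ = 1/f₁ = 1/(0.929 m) = +1.076 D; P₂ = 1/f₂ = 1/(0.630 m) = +1.587 D.
For thin lenses in contact, P = P₁ + P₂ = (+1.076) + (+1.587) = +2.66 D.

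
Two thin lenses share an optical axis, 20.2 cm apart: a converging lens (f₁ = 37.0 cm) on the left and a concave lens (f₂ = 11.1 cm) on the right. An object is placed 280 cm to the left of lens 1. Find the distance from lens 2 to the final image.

Lens 1: 1/d_i1 = 1/f₁ − 1/d_o1 = 1/(37.0) − 1/(280) = 0.02346, so d_i1 = 42.63 cm.
The intermediate image is 42.63 cm to the right of lens 1, which lies 22.43 cm to the right of lens 2 — a virtual object — so d_o2 = −22.43 cm.
Lens 2 is diverging, so f₂ = −11.1 cm.
Lens 2: 1/d_i2 = 1/f₂ − 1/d_o2 = 1/(-11.1) − 1/(-22.43) = -0.04551, so d_i2 = -22.0 cm.
The final image is virtual, 22.0 cm to the left of lens 2 (overall magnification ≈ 0.15).

22.0 cm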